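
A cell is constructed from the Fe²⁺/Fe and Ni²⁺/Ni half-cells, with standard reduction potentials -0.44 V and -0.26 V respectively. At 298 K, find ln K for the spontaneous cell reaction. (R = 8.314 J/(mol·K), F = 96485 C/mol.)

E°_cell = -0.26 − (-0.44) = 0.18 V, with n = 2 electrons transferred.
At equilibrium E = 0, so the Nernst equation gives ln K = nFE°/RT = (2)(96485)(0.18)/((8.314)(298)) = 14.02.

ln K = 14.0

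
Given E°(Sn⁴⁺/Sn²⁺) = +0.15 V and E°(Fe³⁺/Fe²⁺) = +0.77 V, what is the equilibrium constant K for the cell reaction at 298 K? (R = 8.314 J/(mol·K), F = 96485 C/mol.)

9.4 × 10^20

E°_cell = +0.77 − (+0.15) = 0.62 V, with n = 2 electrons transferred.
At equilibrium E = 0, so the Nernst equation gives ln K = nFE°/RT = (2)(96485)(0.62)/((8.314)(298)) = 48.29.
K = e^48.29 = 9.4 × 10^20.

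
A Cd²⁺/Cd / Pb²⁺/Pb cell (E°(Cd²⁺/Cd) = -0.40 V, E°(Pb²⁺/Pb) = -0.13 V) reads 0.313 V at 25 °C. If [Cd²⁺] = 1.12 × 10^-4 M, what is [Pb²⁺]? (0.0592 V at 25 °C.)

From the Nernst equation, log Q = n(E° − E)/0.0592 = 2(0.27 − 0.313)/0.0592 = -1.453, so Q = 0.0353.
With Q = [Cd²⁺]/[Pb²⁺] and the known concentrations, [Pb²⁺] in the denominator gives [Pb²⁺] = 0.0032 M.

0.0032 M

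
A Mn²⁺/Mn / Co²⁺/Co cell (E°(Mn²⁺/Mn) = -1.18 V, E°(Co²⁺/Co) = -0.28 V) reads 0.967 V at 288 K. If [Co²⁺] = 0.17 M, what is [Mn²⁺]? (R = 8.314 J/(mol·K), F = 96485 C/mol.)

7.7 × 10^-4 M

From the Nernst equation, ln Q = nF(E° − E)/RT = 2×96485×(0.90 − 0.967)/(8.314×288) = -5.400, so Q = 0.00452.
With Q = [Mn²⁺]/[Co²⁺] and the known concentrations, [Mn²⁺] in the numerator gives [Mn²⁺] = 7.7 × 10^-4 M.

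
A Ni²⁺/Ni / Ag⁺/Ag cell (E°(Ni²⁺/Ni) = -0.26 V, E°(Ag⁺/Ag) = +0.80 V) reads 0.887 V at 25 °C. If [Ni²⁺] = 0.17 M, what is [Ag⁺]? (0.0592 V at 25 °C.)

From the Nernst equation, log Q = n(E° − E)/0.0592 = 2(1.06 − 0.887)/0.0592 = 5.845, so Q = 6.99 × 10^5.
With Q = [Ni²⁺]/[Ag⁺]^2 and the known concentrations, [Ag⁺]^2 in the denominator gives [Ag⁺] = 4.9 × 10^-4 M.

4.9 × 10^-4 M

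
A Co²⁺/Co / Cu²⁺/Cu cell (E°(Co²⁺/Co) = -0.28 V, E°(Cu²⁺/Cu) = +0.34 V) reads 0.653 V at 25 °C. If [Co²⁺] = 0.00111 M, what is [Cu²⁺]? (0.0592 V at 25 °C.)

From the Nernst equation, log Q = n(E° − E)/0.0592 = 2(0.62 − 0.653)/0.0592 = -1.115, so Q = 0.0768.
With Q = [Co²⁺]/[Cu²⁺] and the known concentrations, [Cu²⁺] in the denominator gives [Cu²⁺] = 0.014 M.

0.014 M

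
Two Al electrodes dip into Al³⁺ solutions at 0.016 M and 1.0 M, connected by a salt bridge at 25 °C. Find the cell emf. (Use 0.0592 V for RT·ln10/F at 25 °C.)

Both half-cells are Al³⁺/Al, so E°_cell = 0. The concentrated side is the cathode; the cell reaction moves Al³⁺ from high to low concentration with n = 3.
Q = [Al³⁺]_dilute/[Al³⁺]_conc = 0.016/1.0 = 0.0160.
E = 0 − (0.0592/3) log Q = −(0.0592/3)(-1.796) = 0.0354 V.

0.035 V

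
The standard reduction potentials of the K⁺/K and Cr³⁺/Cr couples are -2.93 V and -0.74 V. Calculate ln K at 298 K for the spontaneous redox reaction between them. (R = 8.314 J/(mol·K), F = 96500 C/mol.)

E°_cell = -0.74 − (-2.93) = 2.19 V, with n = 3 electrons transferred.
At equilibrium E = 0, so the Nernst equation gives ln K = nFE°/RT = (3)(96500)(2.19)/((8.314)(298)) = 255.90.

ln K = 255.9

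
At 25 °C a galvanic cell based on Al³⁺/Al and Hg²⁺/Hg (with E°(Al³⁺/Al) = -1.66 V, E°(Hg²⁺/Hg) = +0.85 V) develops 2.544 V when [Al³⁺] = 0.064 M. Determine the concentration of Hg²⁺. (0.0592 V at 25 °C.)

From the Nernst equation, log Q = n(E° − E)/0.0592 = 6(2.51 − 2.544)/0.0592 = -3.446, so Q = 3.58 × 10^-4.
With Q = [Al³⁺]^2/[Hg²⁺]^3 and the known concentrations, [Hg²⁺]^3 in the denominator gives [Hg²⁺] = 2.3 M.

2.3 M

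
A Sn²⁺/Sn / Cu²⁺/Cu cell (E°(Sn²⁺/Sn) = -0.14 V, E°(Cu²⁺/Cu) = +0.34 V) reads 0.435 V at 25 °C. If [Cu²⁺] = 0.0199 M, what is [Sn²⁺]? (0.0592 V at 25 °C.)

0.66 M

From the Nernst equation, log Q = n(E° − E)/0.0592 = 2(0.48 − 0.435)/0.0592 = 1.520, so Q = 33.1.
With Q = [Sn²⁺]/[Cu²⁺] and the known concentrations, [Sn²⁺] in the numerator gives [Sn²⁺] = 0.66 M.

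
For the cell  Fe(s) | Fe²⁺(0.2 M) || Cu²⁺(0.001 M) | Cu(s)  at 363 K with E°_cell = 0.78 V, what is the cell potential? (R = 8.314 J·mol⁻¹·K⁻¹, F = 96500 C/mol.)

0.697 V

Balancing electrons gives n = 2; the reaction quotient is Q = [Fe²⁺]/[Cu²⁺] = 200.
E = E° − (RT/nF) ln Q = 0.78 − (8.314×363)/(2×96500) × (5.298) = 0.780 − 0.083 = 0.697 V.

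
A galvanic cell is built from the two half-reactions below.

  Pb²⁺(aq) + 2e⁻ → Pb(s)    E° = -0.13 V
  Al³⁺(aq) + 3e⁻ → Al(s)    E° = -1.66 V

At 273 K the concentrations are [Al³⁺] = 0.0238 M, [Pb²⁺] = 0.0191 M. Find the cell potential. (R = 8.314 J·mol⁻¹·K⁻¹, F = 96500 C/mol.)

The Pb²⁺/Pb couple has the higher reduction potential and acts as the cathode, so E°_cell = -0.13 − (-1.66) = 1.53 V.
Balancing electrons gives n = 6; the reaction quotient is Q = [Al³⁺]^2/[Pb²⁺]^3 = 81.3.
E = E° − (RT/nF) ln Q = 1.53 − (8.314×273)/(6×96500) × (4.398) = 1.530 − 0.017 = 1.513 V.

1.51 V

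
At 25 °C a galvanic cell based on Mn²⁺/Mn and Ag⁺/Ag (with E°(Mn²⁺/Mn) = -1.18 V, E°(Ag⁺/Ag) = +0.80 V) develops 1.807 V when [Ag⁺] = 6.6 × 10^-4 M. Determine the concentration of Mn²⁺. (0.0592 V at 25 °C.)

0.3 M

From the Nernst equation, log Q = n(E° − E)/0.0592 = 2(1.98 − 1.807)/0.0592 = 5.845, so Q = 6.99 × 10^5.
With Q = [Mn²⁺]/[Ag⁺]^2 and the known concentrations, [Mn²⁺] in the numerator gives [Mn²⁺] = 0.3 M.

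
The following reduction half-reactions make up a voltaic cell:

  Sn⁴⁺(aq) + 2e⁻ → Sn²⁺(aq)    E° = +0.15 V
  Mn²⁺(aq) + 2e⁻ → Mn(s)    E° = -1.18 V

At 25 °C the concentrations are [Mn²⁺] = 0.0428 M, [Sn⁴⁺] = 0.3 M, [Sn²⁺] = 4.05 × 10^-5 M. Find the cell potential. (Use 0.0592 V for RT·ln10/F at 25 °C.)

The Sn⁴⁺/Sn²⁺ couple has the higher reduction potential and acts as the cathode, so E°_cell = +0.15 − (-1.18) = 1.33 V.
Balancing electrons gives n = 2; the reaction quotient is Q = [Mn²⁺]·[Sn²⁺]/[Sn⁴⁺] = 5.78 × 10^-6.
At 25 °C, E = E° − (0.0592/n) log Q = 1.33 − (0.0592/2)(-5.238) = 1.330 + 0.155 = 1.485 V.

1.49 V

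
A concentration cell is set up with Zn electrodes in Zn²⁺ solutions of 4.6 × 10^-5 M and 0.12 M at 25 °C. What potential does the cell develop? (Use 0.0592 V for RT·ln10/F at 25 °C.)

Both half-cells are Zn²⁺/Zn, so E°_cell = 0. The concentrated side is the cathode; the cell reaction moves Zn²⁺ from high to low concentration with n = 2.
Q = [Zn²⁺]_dilute/[Zn²⁺]_conc = 4.6 × 10^-5/0.12 = 3.83 × 10^-4.
E = 0 − (0.0592/2) log Q = −(0.0592/2)(-3.416) = 0.1011 V.

0.10 V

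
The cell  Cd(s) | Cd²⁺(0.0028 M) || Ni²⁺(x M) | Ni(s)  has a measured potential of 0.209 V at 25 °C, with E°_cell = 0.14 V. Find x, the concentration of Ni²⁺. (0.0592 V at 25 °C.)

0.6 M

From the Nernst equation, log Q = n(E° − E)/0.0592 = 2(0.14 − 0.209)/0.0592 = -2.331, so Q = 0.00467.
With Q = [Cd²⁺]/[Ni²⁺] and the known concentrations, [Ni²⁺] in the denominator gives [Ni²⁺] = 0.6 M.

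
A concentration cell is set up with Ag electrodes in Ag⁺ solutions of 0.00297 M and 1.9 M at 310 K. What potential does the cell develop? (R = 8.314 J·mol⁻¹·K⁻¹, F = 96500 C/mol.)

Both half-cells are Ag⁺/Ag, so E°_cell = 0. The concentrated side is the cathode; the cell reaction moves Ag⁺ from high to low concentration with n = 1.
Q = [Ag⁺]_dilute/[Ag⁺]_conc = 0.00297/1.9 = 0.00156.
E = 0 − (RT/nF) ln Q = −((8.314×310)/(1×96500))(-6.461) = 0.1726 V.

0.17 V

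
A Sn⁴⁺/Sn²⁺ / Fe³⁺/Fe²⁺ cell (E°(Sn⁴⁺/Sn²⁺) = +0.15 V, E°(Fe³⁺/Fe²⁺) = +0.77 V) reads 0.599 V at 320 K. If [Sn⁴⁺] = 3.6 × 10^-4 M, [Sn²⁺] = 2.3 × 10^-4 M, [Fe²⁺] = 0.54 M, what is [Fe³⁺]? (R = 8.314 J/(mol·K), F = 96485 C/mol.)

From the Nernst equation, ln Q = nF(E° − E)/RT = 2×96485×(0.62 − 0.599)/(8.314×320) = 1.523, so Q = 4.59.
With Q = [Sn⁴⁺]·[Fe²⁺]^2/([Sn²⁺]·[Fe³⁺]^2) and the known concentrations, [Fe³⁺]^2 in the denominator gives [Fe³⁺] = 0.32 M.

0.32 M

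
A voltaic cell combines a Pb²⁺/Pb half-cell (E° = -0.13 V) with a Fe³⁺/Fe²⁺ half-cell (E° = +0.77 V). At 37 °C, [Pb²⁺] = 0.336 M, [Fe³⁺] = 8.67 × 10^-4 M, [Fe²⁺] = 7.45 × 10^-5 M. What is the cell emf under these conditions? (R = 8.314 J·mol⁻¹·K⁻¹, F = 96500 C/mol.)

The Fe³⁺/Fe²⁺ couple has the higher reduction potential and acts as the cathode, so E°_cell = +0.77 − (-0.13) = 0.90 V.
Balancing electrons gives n = 2; the reaction quotient is Q = [Pb²⁺]·[Fe²⁺]^2/[Fe³⁺]^2 = 0.00248.
E = E° − (RT/nF) ln Q = 0.90 − (8.314×310)/(2×96500) × (-5.999) = 0.900 + 0.080 = 0.980 V.

0.980 V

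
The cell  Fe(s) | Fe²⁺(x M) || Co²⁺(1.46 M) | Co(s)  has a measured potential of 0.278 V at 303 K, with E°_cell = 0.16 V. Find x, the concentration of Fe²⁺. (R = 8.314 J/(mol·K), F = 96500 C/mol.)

From the Nernst equation, ln Q = nF(E° − E)/RT = 2×96500×(0.16 − 0.278)/(8.314×303) = -9.040, so Q = 1.19 × 10^-4.
With Q = [Fe²⁺]/[Co²⁺] and the known concentrations, [Fe²⁺] in the numerator gives [Fe²⁺] = 1.7 × 10^-4 M.

1.7 × 10^-4 M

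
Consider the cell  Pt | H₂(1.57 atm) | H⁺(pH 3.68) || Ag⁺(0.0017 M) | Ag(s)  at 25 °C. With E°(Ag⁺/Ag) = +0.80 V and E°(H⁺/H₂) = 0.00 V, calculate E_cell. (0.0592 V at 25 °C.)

The Ag⁺/Ag couple is the cathode, so E°_cell = 0.80 V; n = 2.
[H⁺] = 10^(−3.68) = 2.1 × 10^-4 M, and Q = [H⁺]^2 / ([Ag⁺]^2·P(H₂)) = 0.00962.
E = E° − (0.0592/2) log Q = 0.80 − (0.0592/2)(-2.017) = 0.860 V.

0.86 V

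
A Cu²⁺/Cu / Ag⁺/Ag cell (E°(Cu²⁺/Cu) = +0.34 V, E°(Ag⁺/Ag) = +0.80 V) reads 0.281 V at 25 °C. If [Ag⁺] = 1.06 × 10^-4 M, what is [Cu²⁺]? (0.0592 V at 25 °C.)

From the Nernst equation, log Q = n(E° − E)/0.0592 = 2(0.46 − 0.281)/0.0592 = 6.047, so Q = 1.12 × 10^6.
With Q = [Cu²⁺]/[Ag⁺]^2 and the known concentrations, [Cu²⁺] in the numerator gives [Cu²⁺] = 0.013 M.

0.013 M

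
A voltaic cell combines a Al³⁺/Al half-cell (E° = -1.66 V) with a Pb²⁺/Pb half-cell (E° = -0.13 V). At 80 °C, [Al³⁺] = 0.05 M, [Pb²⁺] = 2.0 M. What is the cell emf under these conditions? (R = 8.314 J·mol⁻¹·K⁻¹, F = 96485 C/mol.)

The Pb²⁺/Pb couple has the higher reduction potential and acts as the cathode, so E°_cell = -0.13 − (-1.66) = 1.53 V.
Balancing electrons gives n = 6; the reaction quotient is Q = [Al³⁺]^2/[Pb²⁺]^3 = 3.13 × 10^-4.
E = E° − (RT/nF) ln Q = 1.53 − (8.314×353)/(6×96485) × (-8.071) = 1.530 + 0.041 = 1.571 V.

1.57 V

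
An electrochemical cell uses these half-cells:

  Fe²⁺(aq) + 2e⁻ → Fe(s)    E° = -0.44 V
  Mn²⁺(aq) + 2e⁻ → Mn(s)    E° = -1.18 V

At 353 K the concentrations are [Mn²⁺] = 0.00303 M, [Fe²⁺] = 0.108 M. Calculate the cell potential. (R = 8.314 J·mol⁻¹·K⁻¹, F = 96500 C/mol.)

The Fe²⁺/Fe couple has the higher reduction potential and acts as the cathode, so E°_cell = -0.44 − (-1.18) = 0.74 V.
Balancing electrons gives n = 2; the reaction quotient is Q = [Mn²⁺]/[Fe²⁺] = 0.0281.
E = E° − (RT/nF) ln Q = 0.74 − (8.314×353)/(2×96500) × (-3.574) = 0.740 + 0.054 = 0.794 V.

0.794 V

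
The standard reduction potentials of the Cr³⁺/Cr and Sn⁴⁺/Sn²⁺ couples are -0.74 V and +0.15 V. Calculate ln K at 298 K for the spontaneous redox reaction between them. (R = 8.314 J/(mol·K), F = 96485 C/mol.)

ln K = 208.0

E°_cell = +0.15 − (-0.74) = 0.89 V, with n = 6 electrons transferred.
At equilibrium E = 0, so the Nernst equation gives ln K = nFE°/RT = (6)(96485)(0.89)/((8.314)(298)) = 207.96.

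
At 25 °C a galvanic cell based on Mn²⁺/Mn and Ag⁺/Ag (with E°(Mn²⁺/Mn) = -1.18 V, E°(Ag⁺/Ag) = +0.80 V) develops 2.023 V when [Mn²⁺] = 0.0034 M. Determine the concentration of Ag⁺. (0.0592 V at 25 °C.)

0.31 M

From the Nernst equation, log Q = n(E° − E)/0.0592 = 2(1.98 − 2.023)/0.0592 = -1.453, so Q = 0.0353.
With Q = [Mn²⁺]/[Ag⁺]^2 and the known concentrations, [Ag⁺]^2 in the denominator gives [Ag⁺] = 0.31 M.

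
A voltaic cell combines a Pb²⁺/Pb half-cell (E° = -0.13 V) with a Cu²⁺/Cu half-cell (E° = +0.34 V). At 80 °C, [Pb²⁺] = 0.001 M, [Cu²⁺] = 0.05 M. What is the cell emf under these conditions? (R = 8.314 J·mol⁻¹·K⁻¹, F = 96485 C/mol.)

The Cu²⁺/Cu couple has the higher reduction potential and acts as the cathode, so E°_cell = +0.34 − (-0.13) = 0.47 V.
Balancing electrons gives n = 2; the reaction quotient is Q = [Pb²⁺]/[Cu²⁺] = 0.0200.
E = E° − (RT/nF) ln Q = 0.47 − (8.314×353)/(2×96485) × (-3.912) = 0.470 + 0.059 = 0.529 V.

0.529 V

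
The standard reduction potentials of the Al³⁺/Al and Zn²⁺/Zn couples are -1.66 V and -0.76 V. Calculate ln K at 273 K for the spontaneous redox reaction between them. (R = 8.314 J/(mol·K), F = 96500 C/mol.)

ln K = 229.6

E°_cell = -0.76 − (-1.66) = 0.90 V, with n = 6 electrons transferred.
At equilibrium E = 0, so the Nernst equation gives ln K = nFE°/RT = (6)(96500)(0.90)/((8.314)(273)) = 229.59.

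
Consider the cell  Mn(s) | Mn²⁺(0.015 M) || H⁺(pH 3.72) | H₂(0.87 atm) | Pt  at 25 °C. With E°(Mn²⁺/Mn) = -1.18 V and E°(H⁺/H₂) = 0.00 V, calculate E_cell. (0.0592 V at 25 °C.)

The hydrogen couple is the cathode, so E°_cell = 1.18 V; n = 2.
[H⁺] = 10^(−3.72) = 1.9 × 10^-4 M, and Q = [Mn²⁺]·P(H₂) / [H⁺]^2 = 3.59 × 10^5.
E = E° − (0.0592/2) log Q = 1.18 − (0.0592/2)(5.556) = 1.016 V.

1.02 V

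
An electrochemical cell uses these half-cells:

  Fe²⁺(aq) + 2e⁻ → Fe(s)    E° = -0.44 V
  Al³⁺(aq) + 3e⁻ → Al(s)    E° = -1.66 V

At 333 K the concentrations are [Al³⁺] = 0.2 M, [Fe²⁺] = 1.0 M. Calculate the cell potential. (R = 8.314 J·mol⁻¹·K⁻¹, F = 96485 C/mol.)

1.24 V

The Fe²⁺/Fe couple has the higher reduction potential and acts as the cathode, so E°_cell = -0.44 − (-1.66) = 1.22 V.
Balancing electrons gives n = 6; the reaction quotient is Q = [Al³⁺]^2/[Fe²⁺]^3 = 0.0400.
E = E° − (RT/nF) ln Q = 1.22 − (8.314×333)/(6×96485) × (-3.219) = 1.220 + 0.015 = 1.235 V.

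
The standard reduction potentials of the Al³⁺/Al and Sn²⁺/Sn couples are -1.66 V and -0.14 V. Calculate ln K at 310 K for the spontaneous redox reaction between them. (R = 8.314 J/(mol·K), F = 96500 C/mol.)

ln K = 341.5

E°_cell = -0.14 − (-1.66) = 1.52 V, with n = 6 electrons transferred.
At equilibrium E = 0, so the Nernst equation gives ln K = nFE°/RT = (6)(96500)(1.52)/((8.314)(310)) = 341.47.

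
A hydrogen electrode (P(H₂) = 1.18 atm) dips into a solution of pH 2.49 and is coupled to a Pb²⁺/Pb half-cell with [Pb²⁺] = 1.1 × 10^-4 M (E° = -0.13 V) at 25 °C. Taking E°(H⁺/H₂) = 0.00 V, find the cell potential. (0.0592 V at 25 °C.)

0.098 V

The hydrogen couple is the cathode, so E°_cell = 0.13 V; n = 2.
[H⁺] = 10^(−2.49) = 0.0032 M, and Q = [Pb²⁺]·P(H₂) / [H⁺]^2 = 12.4.
E = E° − (0.0592/2) log Q = 0.13 − (0.0592/2)(1.093) = 0.098 V.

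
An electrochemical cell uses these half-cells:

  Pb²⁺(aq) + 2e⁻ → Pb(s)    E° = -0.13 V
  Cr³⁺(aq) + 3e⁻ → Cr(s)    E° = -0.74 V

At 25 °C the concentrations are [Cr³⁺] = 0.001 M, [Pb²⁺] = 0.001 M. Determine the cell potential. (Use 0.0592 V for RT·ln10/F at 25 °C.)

The Pb²⁺/Pb couple has the higher reduction potential and acts as the cathode, so E°_cell = -0.13 − (-0.74) = 0.61 V.
Balancing electrons gives n = 6; the reaction quotient is Q = [Cr³⁺]^2/[Pb²⁺]^3 = 1000.
At 25 °C, E = E° − (0.0592/n) log Q = 0.61 − (0.0592/6)(3.000) = 0.610 − 0.030 = 0.580 V.

0.580 V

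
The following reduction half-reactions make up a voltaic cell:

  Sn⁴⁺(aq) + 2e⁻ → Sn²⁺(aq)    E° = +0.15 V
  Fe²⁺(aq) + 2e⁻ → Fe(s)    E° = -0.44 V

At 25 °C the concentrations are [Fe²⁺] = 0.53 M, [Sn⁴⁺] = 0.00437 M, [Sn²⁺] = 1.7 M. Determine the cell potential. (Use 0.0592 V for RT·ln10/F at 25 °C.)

0.522 V

The Sn⁴⁺/Sn²⁺ couple has the higher reduction potential and acts as the cathode, so E°_cell = +0.15 − (-0.44) = 0.59 V.
Balancing electrons gives n = 2; the reaction quotient is Q = [Fe²⁺]·[Sn²⁺]/[Sn⁴⁺] = 206.
At 25 °C, E = E° − (0.0592/n) log Q = 0.59 − (0.0592/2)(2.314) = 0.590 − 0.068 = 0.522 V.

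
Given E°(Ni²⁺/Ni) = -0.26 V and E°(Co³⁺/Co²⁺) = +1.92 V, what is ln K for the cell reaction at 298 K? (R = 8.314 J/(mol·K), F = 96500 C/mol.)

ln K = 169.8

E°_cell = +1.92 − (-0.26) = 2.18 V, with n = 2 electrons transferred.
At equilibrium E = 0, so the Nernst equation gives ln K = nFE°/RT = (2)(96500)(2.18)/((8.314)(298)) = 169.82.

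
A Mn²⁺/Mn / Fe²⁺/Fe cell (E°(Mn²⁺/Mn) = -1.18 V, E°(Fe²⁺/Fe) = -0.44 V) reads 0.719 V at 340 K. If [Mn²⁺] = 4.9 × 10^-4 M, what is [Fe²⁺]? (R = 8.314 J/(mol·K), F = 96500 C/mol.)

From the Nernst equation, ln Q = nF(E° − E)/RT = 2×96500×(0.74 − 0.719)/(8.314×340) = 1.434, so Q = 4.19.
With Q = [Mn²⁺]/[Fe²⁺] and the known concentrations, [Fe²⁺] in the denominator gives [Fe²⁺] = 1.2 × 10^-4 M.

1.2 × 10^-4 M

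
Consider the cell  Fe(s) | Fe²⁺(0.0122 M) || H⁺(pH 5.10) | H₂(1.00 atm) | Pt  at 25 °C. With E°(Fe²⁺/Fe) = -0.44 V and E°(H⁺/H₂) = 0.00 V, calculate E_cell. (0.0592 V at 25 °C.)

0.19 V

The hydrogen couple is the cathode, so E°_cell = 0.44 V; n = 2.
[H⁺] = 10^(−5.10) = 7.9 × 10^-6 M, and Q = [Fe²⁺]·P(H₂) / [H⁺]^2 = 1.93 × 10^8.
E = E° − (0.0592/2) log Q = 0.44 − (0.0592/2)(8.286) = 0.195 V.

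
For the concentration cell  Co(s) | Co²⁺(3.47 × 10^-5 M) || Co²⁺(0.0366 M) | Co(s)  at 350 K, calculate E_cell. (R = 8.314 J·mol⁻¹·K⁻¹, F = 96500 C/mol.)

0.10 V

Both half-cells are Co²⁺/Co, so E°_cell = 0. The concentrated side is the cathode; the cell reaction moves Co²⁺ from high to low concentration with n = 2.
Q = [Co²⁺]_dilute/[Co²⁺]_conc = 3.47 × 10^-5/0.0366 = 9.48 × 10^-4.
E = 0 − (RT/nF) ln Q = −((8.314×350)/(2×96500))(-6.961) = 0.1050 V.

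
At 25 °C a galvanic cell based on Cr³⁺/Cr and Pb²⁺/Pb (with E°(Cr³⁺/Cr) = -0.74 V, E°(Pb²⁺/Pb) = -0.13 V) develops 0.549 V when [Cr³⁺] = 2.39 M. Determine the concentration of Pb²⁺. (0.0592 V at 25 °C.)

0.016 M

From the Nernst equation, log Q = n(E° − E)/0.0592 = 6(0.61 − 0.549)/0.0592 = 6.182, so Q = 1.52 × 10^6.
With Q = [Cr³⁺]^2/[Pb²⁺]^3 and the known concentrations, [Pb²⁺]^3 in the denominator gives [Pb²⁺] = 0.016 M.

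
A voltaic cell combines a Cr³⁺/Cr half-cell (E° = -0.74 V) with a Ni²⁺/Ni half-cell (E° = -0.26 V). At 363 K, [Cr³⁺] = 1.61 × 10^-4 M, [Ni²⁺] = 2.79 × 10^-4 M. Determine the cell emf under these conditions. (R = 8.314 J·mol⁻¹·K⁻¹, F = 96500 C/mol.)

The Ni²⁺/Ni couple has the higher reduction potential and acts as the cathode, so E°_cell = -0.26 − (-0.74) = 0.48 V.
Balancing electrons gives n = 6; the reaction quotient is Q = [Cr³⁺]^2/[Ni²⁺]^3 = 1190.
E = E° − (RT/nF) ln Q = 0.48 − (8.314×363)/(6×96500) × (7.085) = 0.480 − 0.037 = 0.443 V.

0.443 V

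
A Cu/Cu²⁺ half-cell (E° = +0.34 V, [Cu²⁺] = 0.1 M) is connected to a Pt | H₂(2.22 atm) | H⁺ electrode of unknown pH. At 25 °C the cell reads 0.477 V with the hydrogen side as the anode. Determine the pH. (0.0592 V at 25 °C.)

E°_cell = 0.34 V and n = 2.
log Q = n(E° − E)/0.0592 = 2×(0.34 − 0.477)/0.0592 = -4.628.
With Q = [H⁺]^2 / ([Cu²⁺]·P(H₂)), solving for [H⁺] gives log[H⁺] = -2.641, so pH = 2.64.

pH = 2.64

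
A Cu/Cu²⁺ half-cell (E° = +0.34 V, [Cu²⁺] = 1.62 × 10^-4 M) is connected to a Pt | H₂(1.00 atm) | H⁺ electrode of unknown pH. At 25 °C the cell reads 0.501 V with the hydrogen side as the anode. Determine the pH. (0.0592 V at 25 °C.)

pH = 4.61

E°_cell = 0.34 V and n = 2.
log Q = n(E° − E)/0.0592 = 2×(0.34 − 0.501)/0.0592 = -5.439.
With Q = [H⁺]^2 / ([Cu²⁺]·P(H₂)), solving for [H⁺] gives log[H⁺] = -4.615, so pH = 4.61.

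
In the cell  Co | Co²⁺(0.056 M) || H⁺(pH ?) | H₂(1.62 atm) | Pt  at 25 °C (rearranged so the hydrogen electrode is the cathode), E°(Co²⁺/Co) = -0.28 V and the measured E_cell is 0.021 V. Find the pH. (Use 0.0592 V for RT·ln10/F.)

E°_cell = 0.28 V and n = 2.
log Q = n(E° − E)/0.0592 = 2×(0.28 − 0.021)/0.0592 = 8.750.
With Q = [Co²⁺]·P(H₂) / [H⁺]^2, solving for [H⁺] gives log[H⁺] = -4.896, so pH = 4.90.

pH = 4.90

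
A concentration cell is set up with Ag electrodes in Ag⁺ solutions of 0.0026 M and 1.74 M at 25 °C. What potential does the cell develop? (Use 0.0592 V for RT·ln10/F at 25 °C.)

0.17 V

Both half-cells are Ag⁺/Ag, so E°_cell = 0. The concentrated side is the cathode; the cell reaction moves Ag⁺ from high to low concentration with n = 1.
Q = [Ag⁺]_dilute/[Ag⁺]_conc = 0.0026/1.74 = 0.00149.
E = 0 − (0.0592/1) log Q = −(0.0592/1)(-2.826) = 0.1673 V.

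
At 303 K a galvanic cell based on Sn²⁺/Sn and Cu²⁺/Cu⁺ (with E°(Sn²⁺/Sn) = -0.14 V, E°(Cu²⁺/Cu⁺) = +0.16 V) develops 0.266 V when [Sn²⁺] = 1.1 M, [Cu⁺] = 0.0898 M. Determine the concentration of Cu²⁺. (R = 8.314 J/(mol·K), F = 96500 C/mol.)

0.026 M

From the Nernst equation, ln Q = nF(E° − E)/RT = 2×96500×(0.30 − 0.266)/(8.314×303) = 2.605, so Q = 13.5.
With Q = [Sn²⁺]·[Cu⁺]^2/[Cu²⁺]^2 and the known concentrations, [Cu²⁺]^2 in the denominator gives [Cu²⁺] = 0.026 M.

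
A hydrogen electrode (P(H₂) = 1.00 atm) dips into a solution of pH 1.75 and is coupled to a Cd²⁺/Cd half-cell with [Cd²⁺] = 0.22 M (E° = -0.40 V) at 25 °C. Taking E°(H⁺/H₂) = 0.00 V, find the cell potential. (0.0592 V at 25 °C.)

The hydrogen couple is the cathode, so E°_cell = 0.40 V; n = 2.
[H⁺] = 10^(−1.75) = 0.018 M, and Q = [Cd²⁺]·P(H₂) / [H⁺]^2 = 696.
E = E° − (0.0592/2) log Q = 0.40 − (0.0592/2)(2.842) = 0.316 V.

0.32 V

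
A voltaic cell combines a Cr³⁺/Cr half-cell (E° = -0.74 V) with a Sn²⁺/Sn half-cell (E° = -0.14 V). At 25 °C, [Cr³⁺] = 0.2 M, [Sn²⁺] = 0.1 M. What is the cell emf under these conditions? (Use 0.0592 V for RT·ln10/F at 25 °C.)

The Sn²⁺/Sn couple has the higher reduction potential and acts as the cathode, so E°_cell = -0.14 − (-0.74) = 0.60 V.
Balancing electrons gives n = 6; the reaction quotient is Q = [Cr³⁺]^2/[Sn²⁺]^3 = 40.0.
At 25 °C, E = E° − (0.0592/n) log Q = 0.60 − (0.0592/6)(1.602) = 0.600 − 0.016 = 0.584 V.

0.584 V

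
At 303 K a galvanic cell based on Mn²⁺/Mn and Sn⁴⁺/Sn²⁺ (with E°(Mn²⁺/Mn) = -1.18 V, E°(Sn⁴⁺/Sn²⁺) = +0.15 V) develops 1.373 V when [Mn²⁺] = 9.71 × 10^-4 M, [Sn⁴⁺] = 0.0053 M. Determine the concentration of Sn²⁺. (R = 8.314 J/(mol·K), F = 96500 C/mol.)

0.2 M

From the Nernst equation, ln Q = nF(E° − E)/RT = 2×96500×(1.33 − 1.373)/(8.314×303) = -3.294, so Q = 0.0371.
With Q = [Mn²⁺]·[Sn²⁺]/[Sn⁴⁺] and the known concentrations, [Sn²⁺] in the numerator gives [Sn²⁺] = 0.2 M.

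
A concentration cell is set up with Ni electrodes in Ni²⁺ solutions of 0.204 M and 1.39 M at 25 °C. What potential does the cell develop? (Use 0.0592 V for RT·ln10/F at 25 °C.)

0.025 V

Both half-cells are Ni²⁺/Ni, so E°_cell = 0. The concentrated side is the cathode; the cell reaction moves Ni²⁺ from high to low concentration with n = 2.
Q = [Ni²⁺]_dilute/[Ni²⁺]_conc = 0.204/1.39 = 0.147.
E = 0 − (0.0592/2) log Q = −(0.0592/2)(-0.833) = 0.0247 V.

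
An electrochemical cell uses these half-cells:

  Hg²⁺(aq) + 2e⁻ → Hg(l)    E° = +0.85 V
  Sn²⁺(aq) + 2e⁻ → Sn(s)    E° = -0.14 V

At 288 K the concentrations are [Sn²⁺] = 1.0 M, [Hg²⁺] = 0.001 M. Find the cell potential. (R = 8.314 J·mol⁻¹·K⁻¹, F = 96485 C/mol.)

The Hg²⁺/Hg couple has the higher reduction potential and acts as the cathode, so E°_cell = +0.85 − (-0.14) = 0.99 V.
Balancing electrons gives n = 2; the reaction quotient is Q = [Sn²⁺]/[Hg²⁺] = 1000.
E = E° − (RT/nF) ln Q = 0.99 − (8.314×288)/(2×96485) × (6.908) = 0.990 − 0.086 = 0.904 V.

0.904 V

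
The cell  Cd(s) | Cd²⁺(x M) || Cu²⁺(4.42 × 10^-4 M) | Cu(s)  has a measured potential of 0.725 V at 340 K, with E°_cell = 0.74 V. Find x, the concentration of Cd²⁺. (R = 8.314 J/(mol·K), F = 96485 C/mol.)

0.0012 M

From the Nernst equation, ln Q = nF(E° − E)/RT = 2×96485×(0.74 − 0.725)/(8.314×340) = 1.024, so Q = 2.78.
With Q = [Cd²⁺]/[Cu²⁺] and the known concentrations, [Cd²⁺] in the numerator gives [Cd²⁺] = 0.0012 M.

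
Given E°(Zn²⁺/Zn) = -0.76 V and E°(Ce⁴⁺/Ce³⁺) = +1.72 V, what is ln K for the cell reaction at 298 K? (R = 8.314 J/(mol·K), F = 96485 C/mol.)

E°_cell = +1.72 − (-0.76) = 2.48 V, with n = 2 electrons transferred.
At equilibrium E = 0, so the Nernst equation gives ln K = nFE°/RT = (2)(96485)(2.48)/((8.314)(298)) = 193.16.

ln K = 193.2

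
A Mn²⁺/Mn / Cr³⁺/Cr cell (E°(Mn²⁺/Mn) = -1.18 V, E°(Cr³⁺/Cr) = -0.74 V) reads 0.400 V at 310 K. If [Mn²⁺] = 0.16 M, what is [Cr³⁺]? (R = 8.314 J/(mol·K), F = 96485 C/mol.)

From the Nernst equation, ln Q = nF(E° − E)/RT = 6×96485×(0.44 − 0.400)/(8.314×310) = 8.985, so Q = 7980.
With Q = [Mn²⁺]^3/[Cr³⁺]^2 and the known concentrations, [Cr³⁺]^2 in the denominator gives [Cr³⁺] = 7.2 × 10^-4 M.

7.2 × 10^-4 M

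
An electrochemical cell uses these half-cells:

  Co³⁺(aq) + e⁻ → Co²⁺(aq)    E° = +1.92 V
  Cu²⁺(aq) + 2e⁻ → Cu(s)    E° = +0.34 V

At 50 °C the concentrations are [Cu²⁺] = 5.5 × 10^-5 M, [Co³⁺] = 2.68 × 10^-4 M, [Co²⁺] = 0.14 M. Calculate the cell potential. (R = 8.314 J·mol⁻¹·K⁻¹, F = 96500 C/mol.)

The Co³⁺/Co²⁺ couple has the higher reduction potential and acts as the cathode, so E°_cell = +1.92 − (+0.34) = 1.58 V.
Balancing electrons gives n = 2; the reaction quotient is Q = [Cu²⁺]·[Co²⁺]^2/[Co³⁺]^2 = 15.0.
E = E° − (RT/nF) ln Q = 1.58 − (8.314×323)/(2×96500) × (2.709) = 1.580 − 0.038 = 1.542 V.

1.54 V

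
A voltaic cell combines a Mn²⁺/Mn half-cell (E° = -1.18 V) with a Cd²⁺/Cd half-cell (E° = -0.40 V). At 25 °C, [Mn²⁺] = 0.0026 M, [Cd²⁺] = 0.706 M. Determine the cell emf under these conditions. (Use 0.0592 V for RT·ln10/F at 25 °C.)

0.852 V

The Cd²⁺/Cd couple has the higher reduction potential and acts as the cathode, so E°_cell = -0.40 − (-1.18) = 0.78 V.
Balancing electrons gives n = 2; the reaction quotient is Q = [Mn²⁺]/[Cd²⁺] = 0.00368.
At 25 °C, E = E° − (0.0592/n) log Q = 0.78 − (0.0592/2)(-2.434) = 0.780 + 0.072 = 0.852 V.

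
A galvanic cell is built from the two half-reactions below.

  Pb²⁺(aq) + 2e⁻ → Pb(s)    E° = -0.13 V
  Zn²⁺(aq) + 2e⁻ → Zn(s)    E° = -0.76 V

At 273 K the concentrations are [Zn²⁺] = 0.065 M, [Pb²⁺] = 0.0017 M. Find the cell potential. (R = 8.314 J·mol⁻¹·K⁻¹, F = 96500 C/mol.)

The Pb²⁺/Pb couple has the higher reduction potential and acts as the cathode, so E°_cell = -0.13 − (-0.76) = 0.63 V.
Balancing electrons gives n = 2; the reaction quotient is Q = [Zn²⁺]/[Pb²⁺] = 38.2.
E = E° − (RT/nF) ln Q = 0.63 − (8.314×273)/(2×96500) × (3.644) = 0.630 − 0.043 = 0.587 V.

0.587 V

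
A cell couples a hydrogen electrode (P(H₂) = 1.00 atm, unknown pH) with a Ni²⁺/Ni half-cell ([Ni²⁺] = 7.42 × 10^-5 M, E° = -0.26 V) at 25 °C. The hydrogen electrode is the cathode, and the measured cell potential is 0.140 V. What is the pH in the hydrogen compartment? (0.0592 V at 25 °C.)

E°_cell = 0.26 V and n = 2.
log Q = n(E° − E)/0.0592 = 2×(0.26 − 0.140)/0.0592 = 4.054.
With Q = [Ni²⁺]·P(H₂) / [H⁺]^2, solving for [H⁺] gives log[H⁺] = -4.092, so pH = 4.09.

pH = 4.09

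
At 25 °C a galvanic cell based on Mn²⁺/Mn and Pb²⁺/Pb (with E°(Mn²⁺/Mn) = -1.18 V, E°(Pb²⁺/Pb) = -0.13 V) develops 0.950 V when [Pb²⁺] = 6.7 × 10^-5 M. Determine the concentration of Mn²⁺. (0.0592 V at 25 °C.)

From the Nernst equation, log Q = n(E° − E)/0.0592 = 2(1.05 − 0.950)/0.0592 = 3.378, so Q = 2390.
With Q = [Mn²⁺]/[Pb²⁺] and the known concentrations, [Mn²⁺] in the numerator gives [Mn²⁺] = 0.16 M.

0.16 M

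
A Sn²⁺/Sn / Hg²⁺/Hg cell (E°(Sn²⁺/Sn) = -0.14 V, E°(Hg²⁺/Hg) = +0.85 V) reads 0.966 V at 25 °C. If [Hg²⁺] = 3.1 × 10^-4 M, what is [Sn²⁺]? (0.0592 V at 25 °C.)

From the Nernst equation, log Q = n(E° − E)/0.0592 = 2(0.99 − 0.966)/0.0592 = 0.811, so Q = 6.47.
With Q = [Sn²⁺]/[Hg²⁺] and the known concentrations, [Sn²⁺] in the numerator gives [Sn²⁺] = 0.002 M.

0.002 M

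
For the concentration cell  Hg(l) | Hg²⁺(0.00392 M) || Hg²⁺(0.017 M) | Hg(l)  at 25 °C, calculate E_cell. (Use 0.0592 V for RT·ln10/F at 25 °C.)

Both half-cells are Hg²⁺/Hg, so E°_cell = 0. The concentrated side is the cathode; the cell reaction moves Hg²⁺ from high to low concentration with n = 2.
Q = [Hg²⁺]_dilute/[Hg²⁺]_conc = 0.00392/0.017 = 0.231.
E = 0 − (0.0592/2) log Q = −(0.0592/2)(-0.637) = 0.0189 V.

0.019 V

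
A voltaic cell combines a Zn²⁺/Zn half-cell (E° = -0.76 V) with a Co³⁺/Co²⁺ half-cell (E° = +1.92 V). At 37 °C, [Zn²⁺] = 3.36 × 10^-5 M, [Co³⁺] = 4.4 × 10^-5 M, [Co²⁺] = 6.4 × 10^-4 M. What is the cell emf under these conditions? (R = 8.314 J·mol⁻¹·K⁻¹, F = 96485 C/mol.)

The Co³⁺/Co²⁺ couple has the higher reduction potential and acts as the cathode, so E°_cell = +1.92 − (-0.76) = 2.68 V.
Balancing electrons gives n = 2; the reaction quotient is Q = [Zn²⁺]·[Co²⁺]^2/[Co³⁺]^2 = 0.00711.
E = E° − (RT/nF) ln Q = 2.68 − (8.314×310)/(2×96485) × (-4.946) = 2.680 + 0.066 = 2.746 V.

2.75 V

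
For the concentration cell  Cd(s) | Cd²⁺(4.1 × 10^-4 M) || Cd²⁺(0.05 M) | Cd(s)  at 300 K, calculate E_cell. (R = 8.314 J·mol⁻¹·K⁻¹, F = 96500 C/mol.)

0.062 V

Both half-cells are Cd²⁺/Cd, so E°_cell = 0. The concentrated side is the cathode; the cell reaction moves Cd²⁺ from high to low concentration with n = 2.
Q = [Cd²⁺]_dilute/[Cd²⁺]_conc = 4.1 × 10^-4/0.05 = 0.00820.
E = 0 − (RT/nF) ln Q = −((8.314×300)/(2×96500))(-4.804) = 0.0621 V.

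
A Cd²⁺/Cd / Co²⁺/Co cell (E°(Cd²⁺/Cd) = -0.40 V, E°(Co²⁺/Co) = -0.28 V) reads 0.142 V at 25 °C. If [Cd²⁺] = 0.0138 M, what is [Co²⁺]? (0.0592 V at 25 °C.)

0.076 M

From the Nernst equation, log Q = n(E° − E)/0.0592 = 2(0.12 − 0.142)/0.0592 = -0.743, so Q = 0.181.
With Q = [Cd²⁺]/[Co²⁺] and the known concentrations, [Co²⁺] in the denominator gives [Co²⁺] = 0.076 M.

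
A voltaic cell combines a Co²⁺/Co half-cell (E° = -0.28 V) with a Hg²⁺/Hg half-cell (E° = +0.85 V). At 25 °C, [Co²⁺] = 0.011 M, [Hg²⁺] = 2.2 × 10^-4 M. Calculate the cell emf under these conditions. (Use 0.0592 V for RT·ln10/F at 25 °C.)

The Hg²⁺/Hg couple has the higher reduction potential and acts as the cathode, so E°_cell = +0.85 − (-0.28) = 1.13 V.
Balancing electrons gives n = 2; the reaction quotient is Q = [Co²⁺]/[Hg²⁺] = 50.0.
At 25 °C, E = E° − (0.0592/n) log Q = 1.13 − (0.0592/2)(1.699) = 1.130 − 0.050 = 1.080 V.

1.08 V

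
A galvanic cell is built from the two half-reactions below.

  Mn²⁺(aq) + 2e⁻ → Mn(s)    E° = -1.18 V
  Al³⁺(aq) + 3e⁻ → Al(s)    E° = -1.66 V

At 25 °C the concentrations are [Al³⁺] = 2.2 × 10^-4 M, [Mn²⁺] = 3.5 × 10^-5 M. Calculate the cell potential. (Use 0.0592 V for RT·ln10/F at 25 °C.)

The Mn²⁺/Mn couple has the higher reduction potential and acts as the cathode, so E°_cell = -1.18 − (-1.66) = 0.48 V.
Balancing electrons gives n = 6; the reaction quotient is Q = [Al³⁺]^2/[Mn²⁺]^3 = 1.13 × 10^6.
At 25 °C, E = E° − (0.0592/n) log Q = 0.48 − (0.0592/6)(6.053) = 0.480 − 0.060 = 0.420 V.

0.420 V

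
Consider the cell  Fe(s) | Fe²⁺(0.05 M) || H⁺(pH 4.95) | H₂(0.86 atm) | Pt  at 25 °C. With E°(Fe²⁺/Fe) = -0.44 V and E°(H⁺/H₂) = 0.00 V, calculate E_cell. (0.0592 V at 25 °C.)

The hydrogen couple is the cathode, so E°_cell = 0.44 V; n = 2.
[H⁺] = 10^(−4.95) = 1.1 × 10^-5 M, and Q = [Fe²⁺]·P(H₂) / [H⁺]^2 = 3.42 × 10^8.
E = E° − (0.0592/2) log Q = 0.44 − (0.0592/2)(8.533) = 0.187 V.

0.19 V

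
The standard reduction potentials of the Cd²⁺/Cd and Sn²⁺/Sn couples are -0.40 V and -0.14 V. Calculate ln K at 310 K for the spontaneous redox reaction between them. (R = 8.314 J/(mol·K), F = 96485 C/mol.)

ln K = 19.5

E°_cell = -0.14 − (-0.40) = 0.26 V, with n = 2 electrons transferred.
At equilibrium E = 0, so the Nernst equation gives ln K = nFE°/RT = (2)(96485)(0.26)/((8.314)(310)) = 19.47.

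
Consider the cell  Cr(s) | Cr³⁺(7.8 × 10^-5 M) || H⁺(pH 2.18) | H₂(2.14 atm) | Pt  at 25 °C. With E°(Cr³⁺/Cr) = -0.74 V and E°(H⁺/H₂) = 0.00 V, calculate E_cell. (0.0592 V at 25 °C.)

0.68 V

The hydrogen couple is the cathode, so E°_cell = 0.74 V; n = 6.
[H⁺] = 10^(−2.18) = 0.0066 M, and Q = [Cr³⁺]^2·P(H₂)^3 / [H⁺]^6 = 7.17 × 10^5.
E = E° − (0.0592/6) log Q = 0.74 − (0.0592/6)(5.855) = 0.682 V.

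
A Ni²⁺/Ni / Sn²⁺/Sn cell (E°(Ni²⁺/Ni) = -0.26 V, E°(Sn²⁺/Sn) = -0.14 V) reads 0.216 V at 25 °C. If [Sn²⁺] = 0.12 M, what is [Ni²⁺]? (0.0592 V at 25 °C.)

6.9 × 10^-5 M

From the Nernst equation, log Q = n(E° − E)/0.0592 = 2(0.12 − 0.216)/0.0592 = -3.243, so Q = 5.71 × 10^-4.
With Q = [Ni²⁺]/[Sn²⁺] and the known concentrations, [Ni²⁺] in the numerator gives [Ni²⁺] = 6.9 × 10^-5 M.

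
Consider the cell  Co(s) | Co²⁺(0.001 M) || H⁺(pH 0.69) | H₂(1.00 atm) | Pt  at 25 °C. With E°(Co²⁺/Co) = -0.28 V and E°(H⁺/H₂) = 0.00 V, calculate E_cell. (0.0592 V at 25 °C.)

0.33 V

The hydrogen couple is the cathode, so E°_cell = 0.28 V; n = 2.
[H⁺] = 10^(−0.69) = 0.20 M, and Q = [Co²⁺]·P(H₂) / [H⁺]^2 = 0.0240.
E = E° − (0.0592/2) log Q = 0.28 − (0.0592/2)(-1.620) = 0.328 V.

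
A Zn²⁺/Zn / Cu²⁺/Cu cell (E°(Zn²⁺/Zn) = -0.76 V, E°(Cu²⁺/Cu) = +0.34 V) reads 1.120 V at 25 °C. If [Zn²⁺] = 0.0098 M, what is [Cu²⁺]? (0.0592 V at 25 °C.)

From the Nernst equation, log Q = n(E° − E)/0.0592 = 2(1.10 − 1.120)/0.0592 = -0.676, so Q = 0.211.
With Q = [Zn²⁺]/[Cu²⁺] and the known concentrations, [Cu²⁺] in the denominator gives [Cu²⁺] = 0.046 M.

0.046 M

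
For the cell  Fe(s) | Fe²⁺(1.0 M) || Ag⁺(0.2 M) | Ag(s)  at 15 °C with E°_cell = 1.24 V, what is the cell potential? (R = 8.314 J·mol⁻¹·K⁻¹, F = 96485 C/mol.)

1.20 V

Balancing electrons gives n = 2; the reaction quotient is Q = [Fe²⁺]/[Ag⁺]^2 = 25.0.
E = E° − (RT/nF) ln Q = 1.24 − (8.314×288)/(2×96485) × (3.219) = 1.240 − 0.040 = 1.200 V.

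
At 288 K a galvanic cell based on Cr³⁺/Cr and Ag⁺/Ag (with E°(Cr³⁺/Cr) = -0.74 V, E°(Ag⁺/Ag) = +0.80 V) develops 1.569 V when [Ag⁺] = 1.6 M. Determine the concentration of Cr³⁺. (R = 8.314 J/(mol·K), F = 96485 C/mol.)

0.12 M

From the Nernst equation, ln Q = nF(E° − E)/RT = 3×96485×(1.54 − 1.569)/(8.314×288) = -3.506, so Q = 0.0300.
With Q = [Cr³⁺]/[Ag⁺]^3 and the known concentrations, [Cr³⁺] in the numerator gives [Cr³⁺] = 0.12 M.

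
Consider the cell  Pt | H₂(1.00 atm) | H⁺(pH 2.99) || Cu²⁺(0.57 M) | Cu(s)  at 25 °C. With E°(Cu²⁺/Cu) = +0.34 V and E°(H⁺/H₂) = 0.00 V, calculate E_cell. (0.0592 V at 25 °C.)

0.51 V

The Cu²⁺/Cu couple is the cathode, so E°_cell = 0.34 V; n = 2.
[H⁺] = 10^(−2.99) = 0.0010 M, and Q = [H⁺]^2 / ([Cu²⁺]·P(H₂)) = 1.84 × 10^-6.
E = E° − (0.0592/2) log Q = 0.34 − (0.0592/2)(-5.736) = 0.510 V.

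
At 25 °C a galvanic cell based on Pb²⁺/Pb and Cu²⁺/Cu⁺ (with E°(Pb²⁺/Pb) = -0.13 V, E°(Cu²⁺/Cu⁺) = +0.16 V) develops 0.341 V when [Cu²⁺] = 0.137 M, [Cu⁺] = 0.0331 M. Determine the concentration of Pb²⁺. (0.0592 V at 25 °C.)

0.32 M

From the Nernst equation, log Q = n(E° − E)/0.0592 = 2(0.29 − 0.341)/0.0592 = -1.723, so Q = 0.0189.
With Q = [Pb²⁺]·[Cu⁺]^2/[Cu²⁺]^2 and the known concentrations, [Pb²⁺] in the numerator gives [Pb²⁺] = 0.32 M.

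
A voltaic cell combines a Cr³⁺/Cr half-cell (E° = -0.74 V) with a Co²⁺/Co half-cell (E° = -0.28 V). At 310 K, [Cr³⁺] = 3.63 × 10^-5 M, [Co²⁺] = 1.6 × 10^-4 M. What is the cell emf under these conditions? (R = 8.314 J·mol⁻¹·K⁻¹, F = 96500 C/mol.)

The Co²⁺/Co couple has the higher reduction potential and acts as the cathode, so E°_cell = -0.28 − (-0.74) = 0.46 V.
Balancing electrons gives n = 6; the reaction quotient is Q = [Cr³⁺]^2/[Co²⁺]^3 = 322.
E = E° − (RT/nF) ln Q = 0.46 − (8.314×310)/(6×96500) × (5.774) = 0.460 − 0.026 = 0.434 V.

0.434 V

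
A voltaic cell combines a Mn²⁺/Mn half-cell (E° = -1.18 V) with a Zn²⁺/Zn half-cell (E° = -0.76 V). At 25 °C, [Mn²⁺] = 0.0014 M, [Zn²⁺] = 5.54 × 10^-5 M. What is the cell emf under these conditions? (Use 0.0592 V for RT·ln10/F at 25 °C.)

0.378 V

The Zn²⁺/Zn couple has the higher reduction potential and acts as the cathode, so E°_cell = -0.76 − (-1.18) = 0.42 V.
Balancing electrons gives n = 2; the reaction quotient is Q = [Mn²⁺]/[Zn²⁺] = 25.3.
At 25 °C, E = E° − (0.0592/n) log Q = 0.42 − (0.0592/2)(1.403) = 0.420 − 0.042 = 0.378 V.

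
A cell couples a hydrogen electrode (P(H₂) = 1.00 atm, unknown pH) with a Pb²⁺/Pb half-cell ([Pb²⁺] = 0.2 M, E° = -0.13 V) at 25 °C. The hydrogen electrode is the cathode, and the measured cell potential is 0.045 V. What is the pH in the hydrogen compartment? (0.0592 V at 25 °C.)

pH = 1.79

E°_cell = 0.13 V and n = 2.
log Q = n(E° − E)/0.0592 = 2×(0.13 − 0.045)/0.0592 = 2.872.
With Q = [Pb²⁺]·P(H₂) / [H⁺]^2, solving for [H⁺] gives log[H⁺] = -1.785, so pH = 1.79.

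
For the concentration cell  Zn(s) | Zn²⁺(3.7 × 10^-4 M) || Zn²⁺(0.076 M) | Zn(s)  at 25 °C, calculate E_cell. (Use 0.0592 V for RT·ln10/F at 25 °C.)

Both half-cells are Zn²⁺/Zn, so E°_cell = 0. The concentrated side is the cathode; the cell reaction moves Zn²⁺ from high to low concentration with n = 2.
Q = [Zn²⁺]_dilute/[Zn²⁺]_conc = 3.7 × 10^-4/0.076 = 0.00487.
E = 0 − (0.0592/2) log Q = −(0.0592/2)(-2.313) = 0.0685 V.

0.068 V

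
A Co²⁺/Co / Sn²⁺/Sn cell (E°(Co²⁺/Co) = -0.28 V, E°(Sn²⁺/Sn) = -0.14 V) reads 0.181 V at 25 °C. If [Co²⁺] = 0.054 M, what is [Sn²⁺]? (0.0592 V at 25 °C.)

From the Nernst equation, log Q = n(E° − E)/0.0592 = 2(0.14 − 0.181)/0.0592 = -1.385, so Q = 0.0412.
With Q = [Co²⁺]/[Sn²⁺] and the known concentrations, [Sn²⁺] in the denominator gives [Sn²⁺] = 1.3 M.

1.3 M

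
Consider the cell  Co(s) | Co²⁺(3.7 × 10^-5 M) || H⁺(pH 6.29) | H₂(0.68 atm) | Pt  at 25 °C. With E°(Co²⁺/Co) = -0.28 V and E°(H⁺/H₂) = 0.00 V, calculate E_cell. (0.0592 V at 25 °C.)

The hydrogen couple is the cathode, so E°_cell = 0.28 V; n = 2.
[H⁺] = 10^(−6.29) = 5.1 × 10^-7 M, and Q = [Co²⁺]·P(H₂) / [H⁺]^2 = 9.57 × 10^7.
E = E° − (0.0592/2) log Q = 0.28 − (0.0592/2)(7.981) = 0.044 V.

0.044 V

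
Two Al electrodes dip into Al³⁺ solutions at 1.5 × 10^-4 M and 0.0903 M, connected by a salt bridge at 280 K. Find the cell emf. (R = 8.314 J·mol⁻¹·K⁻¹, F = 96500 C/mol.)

0.051 V

Both half-cells are Al³⁺/Al, so E°_cell = 0. The concentrated side is the cathode; the cell reaction moves Al³⁺ from high to low concentration with n = 3.
Q = [Al³⁺]_dilute/[Al³⁺]_conc = 1.5 × 10^-4/0.0903 = 0.00166.
E = 0 − (RT/nF) ln Q = −((8.314×280)/(3×96500))(-6.400) = 0.0515 V.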